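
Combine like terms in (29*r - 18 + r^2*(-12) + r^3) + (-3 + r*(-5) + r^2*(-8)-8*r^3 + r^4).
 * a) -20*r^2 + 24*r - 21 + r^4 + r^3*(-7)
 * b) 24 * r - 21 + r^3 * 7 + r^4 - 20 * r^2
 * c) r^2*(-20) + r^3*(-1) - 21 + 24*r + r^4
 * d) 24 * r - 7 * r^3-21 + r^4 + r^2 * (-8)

Adding the polynomials and combining like terms:
(29*r - 18 + r^2*(-12) + r^3) + (-3 + r*(-5) + r^2*(-8) - 8*r^3 + r^4)
= -20*r^2 + 24*r - 21 + r^4 + r^3*(-7)
a) -20*r^2 + 24*r - 21 + r^4 + r^3*(-7)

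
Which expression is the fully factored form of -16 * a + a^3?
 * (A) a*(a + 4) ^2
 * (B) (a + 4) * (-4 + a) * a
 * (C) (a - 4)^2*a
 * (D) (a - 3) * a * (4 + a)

We need to factor -16 * a + a^3.
The factored form is (a + 4) * (-4 + a) * a.
B) (a + 4) * (-4 + a) * a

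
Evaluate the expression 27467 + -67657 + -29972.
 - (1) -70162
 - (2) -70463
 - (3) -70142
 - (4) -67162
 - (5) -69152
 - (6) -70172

First: 27467 + -67657 = -40190
Then: -40190 + -29972 = -70162
1) -70162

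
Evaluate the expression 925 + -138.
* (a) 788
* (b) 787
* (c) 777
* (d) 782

925 + -138 = 787
b) 787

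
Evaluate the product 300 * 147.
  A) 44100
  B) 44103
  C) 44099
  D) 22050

300 * 147 = 44100
A) 44100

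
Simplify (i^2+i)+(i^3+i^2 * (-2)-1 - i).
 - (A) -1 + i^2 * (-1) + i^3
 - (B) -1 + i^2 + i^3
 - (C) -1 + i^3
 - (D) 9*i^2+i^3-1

Adding the polynomials and combining like terms:
(i^2 + i) + (i^3 + i^2*(-2) - 1 - i)
= -1 + i^2 * (-1) + i^3
A) -1 + i^2 * (-1) + i^3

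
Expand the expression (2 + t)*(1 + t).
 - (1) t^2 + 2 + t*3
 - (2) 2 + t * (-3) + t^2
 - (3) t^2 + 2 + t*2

Expanding (2 + t)*(1 + t):
= t^2 + 2 + t*3
1) t^2 + 2 + t*3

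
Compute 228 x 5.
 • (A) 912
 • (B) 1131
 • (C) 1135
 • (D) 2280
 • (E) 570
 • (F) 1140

228 * 5 = 1140
F) 1140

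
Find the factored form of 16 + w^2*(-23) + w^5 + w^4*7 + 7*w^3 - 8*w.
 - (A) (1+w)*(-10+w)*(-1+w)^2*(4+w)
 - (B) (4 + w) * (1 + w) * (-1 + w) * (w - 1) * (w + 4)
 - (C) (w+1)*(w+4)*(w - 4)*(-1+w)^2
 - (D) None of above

We need to factor 16 + w^2*(-23) + w^5 + w^4*7 + 7*w^3 - 8*w.
The factored form is (4 + w) * (1 + w) * (-1 + w) * (w - 1) * (w + 4).
B) (4 + w) * (1 + w) * (-1 + w) * (w - 1) * (w + 4)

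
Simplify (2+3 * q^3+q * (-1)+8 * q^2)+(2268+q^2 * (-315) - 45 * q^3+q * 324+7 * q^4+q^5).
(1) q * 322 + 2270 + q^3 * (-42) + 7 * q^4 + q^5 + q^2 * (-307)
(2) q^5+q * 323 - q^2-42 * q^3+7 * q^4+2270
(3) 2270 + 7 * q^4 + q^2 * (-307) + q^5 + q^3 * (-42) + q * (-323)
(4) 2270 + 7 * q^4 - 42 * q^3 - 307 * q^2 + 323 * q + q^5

Adding the polynomials and combining like terms:
(2 + 3*q^3 + q*(-1) + 8*q^2) + (2268 + q^2*(-315) - 45*q^3 + q*324 + 7*q^4 + q^5)
= 2270 + 7 * q^4 - 42 * q^3 - 307 * q^2 + 323 * q + q^5
4) 2270 + 7 * q^4 - 42 * q^3 - 307 * q^2 + 323 * q + q^5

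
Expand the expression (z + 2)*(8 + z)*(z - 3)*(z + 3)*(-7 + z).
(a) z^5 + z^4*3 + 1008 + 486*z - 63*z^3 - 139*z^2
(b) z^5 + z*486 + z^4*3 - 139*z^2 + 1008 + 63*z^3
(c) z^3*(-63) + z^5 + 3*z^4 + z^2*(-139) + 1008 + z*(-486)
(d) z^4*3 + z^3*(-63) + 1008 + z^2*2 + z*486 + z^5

Expanding (z + 2)*(8 + z)*(z - 3)*(z + 3)*(-7 + z):
= z^5 + z^4*3 + 1008 + 486*z - 63*z^3 - 139*z^2
a) z^5 + z^4*3 + 1008 + 486*z - 63*z^3 - 139*z^2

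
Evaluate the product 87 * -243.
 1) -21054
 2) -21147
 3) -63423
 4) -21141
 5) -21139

87 * -243 = -21141
4) -21141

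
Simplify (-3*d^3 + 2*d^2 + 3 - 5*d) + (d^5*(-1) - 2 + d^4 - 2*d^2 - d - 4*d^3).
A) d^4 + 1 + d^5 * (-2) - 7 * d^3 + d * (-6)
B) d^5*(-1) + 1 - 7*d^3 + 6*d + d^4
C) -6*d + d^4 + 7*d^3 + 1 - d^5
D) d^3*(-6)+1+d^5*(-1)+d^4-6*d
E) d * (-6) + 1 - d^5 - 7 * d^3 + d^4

Adding the polynomials and combining like terms:
(-3*d^3 + 2*d^2 + 3 - 5*d) + (d^5*(-1) - 2 + d^4 - 2*d^2 - d - 4*d^3)
= d * (-6) + 1 - d^5 - 7 * d^3 + d^4
E) d * (-6) + 1 - d^5 - 7 * d^3 + d^4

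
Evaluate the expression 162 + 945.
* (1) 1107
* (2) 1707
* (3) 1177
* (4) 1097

162 + 945 = 1107
1) 1107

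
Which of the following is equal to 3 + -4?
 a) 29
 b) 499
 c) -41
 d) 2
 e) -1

3 + -4 = -1
e) -1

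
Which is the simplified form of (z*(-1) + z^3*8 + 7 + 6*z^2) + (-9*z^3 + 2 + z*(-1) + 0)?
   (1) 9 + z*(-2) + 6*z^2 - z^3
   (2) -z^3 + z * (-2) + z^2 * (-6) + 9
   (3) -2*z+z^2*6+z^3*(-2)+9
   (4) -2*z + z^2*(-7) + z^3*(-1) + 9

Adding the polynomials and combining like terms:
(z*(-1) + z^3*8 + 7 + 6*z^2) + (-9*z^3 + 2 + z*(-1) + 0)
= 9 + z*(-2) + 6*z^2 - z^3
1) 9 + z*(-2) + 6*z^2 - z^3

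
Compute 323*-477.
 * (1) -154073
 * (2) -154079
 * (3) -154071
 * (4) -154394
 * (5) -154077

323 * -477 = -154071
3) -154071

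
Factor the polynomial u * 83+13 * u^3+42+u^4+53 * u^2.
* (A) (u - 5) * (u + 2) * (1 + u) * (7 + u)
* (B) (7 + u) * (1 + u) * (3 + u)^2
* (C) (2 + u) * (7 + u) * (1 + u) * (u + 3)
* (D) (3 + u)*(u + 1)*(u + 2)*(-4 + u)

We need to factor u * 83+13 * u^3+42+u^4+53 * u^2.
The factored form is (2 + u) * (7 + u) * (1 + u) * (u + 3).
C) (2 + u) * (7 + u) * (1 + u) * (u + 3)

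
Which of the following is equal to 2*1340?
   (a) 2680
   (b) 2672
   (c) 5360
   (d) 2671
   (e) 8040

2 * 1340 = 2680
a) 2680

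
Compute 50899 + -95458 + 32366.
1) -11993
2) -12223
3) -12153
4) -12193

First: 50899 + -95458 = -44559
Then: -44559 + 32366 = -12193
4) -12193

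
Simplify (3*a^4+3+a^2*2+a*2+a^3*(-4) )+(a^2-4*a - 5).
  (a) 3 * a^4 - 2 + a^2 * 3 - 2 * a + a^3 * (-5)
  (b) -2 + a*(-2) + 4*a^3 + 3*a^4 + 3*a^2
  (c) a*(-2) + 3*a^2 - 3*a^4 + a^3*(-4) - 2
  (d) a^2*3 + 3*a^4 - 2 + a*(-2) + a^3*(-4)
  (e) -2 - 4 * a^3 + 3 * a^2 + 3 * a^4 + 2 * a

Adding the polynomials and combining like terms:
(3*a^4 + 3 + a^2*2 + a*2 + a^3*(-4)) + (a^2 - 4*a - 5)
= a^2*3 + 3*a^4 - 2 + a*(-2) + a^3*(-4)
d) a^2*3 + 3*a^4 - 2 + a*(-2) + a^3*(-4)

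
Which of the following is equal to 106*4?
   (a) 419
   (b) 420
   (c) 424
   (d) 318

106 * 4 = 424
c) 424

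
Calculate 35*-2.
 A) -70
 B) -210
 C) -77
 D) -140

35 * -2 = -70
A) -70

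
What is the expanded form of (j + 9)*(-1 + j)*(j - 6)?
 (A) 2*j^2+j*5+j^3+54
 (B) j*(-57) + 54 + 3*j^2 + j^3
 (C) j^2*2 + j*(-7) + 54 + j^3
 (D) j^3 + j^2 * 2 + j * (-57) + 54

Expanding (j + 9)*(-1 + j)*(j - 6):
= j^3 + j^2 * 2 + j * (-57) + 54
D) j^3 + j^2 * 2 + j * (-57) + 54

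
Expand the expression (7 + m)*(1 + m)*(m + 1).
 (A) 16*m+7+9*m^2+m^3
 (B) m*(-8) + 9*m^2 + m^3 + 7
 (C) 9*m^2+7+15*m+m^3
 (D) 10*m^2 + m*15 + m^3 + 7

Expanding (7 + m)*(1 + m)*(m + 1):
= 9*m^2+7+15*m+m^3
C) 9*m^2+7+15*m+m^3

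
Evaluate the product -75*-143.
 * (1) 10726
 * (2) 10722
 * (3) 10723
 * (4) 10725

-75 * -143 = 10725
4) 10725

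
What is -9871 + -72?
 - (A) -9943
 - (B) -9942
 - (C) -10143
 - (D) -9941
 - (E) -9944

-9871 + -72 = -9943
A) -9943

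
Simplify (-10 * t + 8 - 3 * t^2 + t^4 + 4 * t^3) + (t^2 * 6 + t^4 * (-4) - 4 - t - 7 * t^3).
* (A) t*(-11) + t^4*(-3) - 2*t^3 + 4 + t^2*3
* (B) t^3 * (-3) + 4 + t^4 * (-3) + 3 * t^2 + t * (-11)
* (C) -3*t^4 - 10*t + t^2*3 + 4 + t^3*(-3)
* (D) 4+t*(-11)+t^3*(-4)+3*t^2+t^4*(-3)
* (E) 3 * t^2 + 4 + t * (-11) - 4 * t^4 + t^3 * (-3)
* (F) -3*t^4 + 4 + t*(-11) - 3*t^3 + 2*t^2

Adding the polynomials and combining like terms:
(-10*t + 8 - 3*t^2 + t^4 + 4*t^3) + (t^2*6 + t^4*(-4) - 4 - t - 7*t^3)
= t^3 * (-3) + 4 + t^4 * (-3) + 3 * t^2 + t * (-11)
B) t^3 * (-3) + 4 + t^4 * (-3) + 3 * t^2 + t * (-11)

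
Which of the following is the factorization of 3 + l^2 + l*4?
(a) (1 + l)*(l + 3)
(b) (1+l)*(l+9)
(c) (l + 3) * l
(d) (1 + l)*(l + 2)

We need to factor 3 + l^2 + l*4.
The factored form is (1 + l)*(l + 3).
a) (1 + l)*(l + 3)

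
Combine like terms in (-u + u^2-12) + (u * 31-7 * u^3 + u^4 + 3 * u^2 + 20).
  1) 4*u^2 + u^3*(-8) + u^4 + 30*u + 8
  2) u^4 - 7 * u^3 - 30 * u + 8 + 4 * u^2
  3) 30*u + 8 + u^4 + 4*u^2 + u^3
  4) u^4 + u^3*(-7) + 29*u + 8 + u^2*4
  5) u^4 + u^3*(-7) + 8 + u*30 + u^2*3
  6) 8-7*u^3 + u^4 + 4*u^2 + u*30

Adding the polynomials and combining like terms:
(-u + u^2 - 12) + (u*31 - 7*u^3 + u^4 + 3*u^2 + 20)
= 8-7*u^3 + u^4 + 4*u^2 + u*30
6) 8-7*u^3 + u^4 + 4*u^2 + u*30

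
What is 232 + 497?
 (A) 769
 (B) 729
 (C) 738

232 + 497 = 729
B) 729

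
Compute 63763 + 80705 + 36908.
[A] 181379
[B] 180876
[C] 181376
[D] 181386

First: 63763 + 80705 = 144468
Then: 144468 + 36908 = 181376
C) 181376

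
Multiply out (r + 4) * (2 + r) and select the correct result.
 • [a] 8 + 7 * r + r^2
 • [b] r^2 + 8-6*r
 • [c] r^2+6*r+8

Expanding (r + 4) * (2 + r):
= r^2+6*r+8
c) r^2+6*r+8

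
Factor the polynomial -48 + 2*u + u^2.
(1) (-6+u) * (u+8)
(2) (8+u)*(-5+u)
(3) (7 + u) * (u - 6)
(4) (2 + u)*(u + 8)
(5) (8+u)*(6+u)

We need to factor -48 + 2*u + u^2.
The factored form is (-6+u) * (u+8).
1) (-6+u) * (u+8)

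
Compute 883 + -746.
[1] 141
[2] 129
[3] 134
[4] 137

883 + -746 = 137
4) 137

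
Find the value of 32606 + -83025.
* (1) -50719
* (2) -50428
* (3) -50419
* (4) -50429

32606 + -83025 = -50419
3) -50419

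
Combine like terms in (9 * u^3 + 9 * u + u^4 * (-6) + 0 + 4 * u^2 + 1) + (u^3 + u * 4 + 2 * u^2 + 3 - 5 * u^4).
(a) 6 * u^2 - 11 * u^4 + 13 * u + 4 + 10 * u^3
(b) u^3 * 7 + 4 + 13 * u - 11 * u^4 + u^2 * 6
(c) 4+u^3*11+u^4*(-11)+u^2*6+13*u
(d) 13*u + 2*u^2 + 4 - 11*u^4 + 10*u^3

Adding the polynomials and combining like terms:
(9*u^3 + 9*u + u^4*(-6) + 0 + 4*u^2 + 1) + (u^3 + u*4 + 2*u^2 + 3 - 5*u^4)
= 6 * u^2 - 11 * u^4 + 13 * u + 4 + 10 * u^3
a) 6 * u^2 - 11 * u^4 + 13 * u + 4 + 10 * u^3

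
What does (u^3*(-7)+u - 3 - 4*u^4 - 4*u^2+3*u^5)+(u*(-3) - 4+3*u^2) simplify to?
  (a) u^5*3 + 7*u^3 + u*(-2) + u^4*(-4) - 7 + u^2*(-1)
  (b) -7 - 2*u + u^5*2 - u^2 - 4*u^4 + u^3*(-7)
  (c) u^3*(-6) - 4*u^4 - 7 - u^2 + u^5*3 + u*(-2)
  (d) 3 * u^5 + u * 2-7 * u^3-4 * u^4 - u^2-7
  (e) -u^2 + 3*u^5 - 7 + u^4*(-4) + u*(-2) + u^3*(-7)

Adding the polynomials and combining like terms:
(u^3*(-7) + u - 3 - 4*u^4 - 4*u^2 + 3*u^5) + (u*(-3) - 4 + 3*u^2)
= -u^2 + 3*u^5 - 7 + u^4*(-4) + u*(-2) + u^3*(-7)
e) -u^2 + 3*u^5 - 7 + u^4*(-4) + u*(-2) + u^3*(-7)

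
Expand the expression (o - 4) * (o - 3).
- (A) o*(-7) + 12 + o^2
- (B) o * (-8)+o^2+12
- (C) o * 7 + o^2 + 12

Expanding (o - 4) * (o - 3):
= o*(-7) + 12 + o^2
A) o*(-7) + 12 + o^2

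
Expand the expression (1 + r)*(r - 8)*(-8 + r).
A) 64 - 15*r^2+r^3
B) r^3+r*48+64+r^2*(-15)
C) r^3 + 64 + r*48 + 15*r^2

Expanding (1 + r)*(r - 8)*(-8 + r):
= r^3+r*48+64+r^2*(-15)
B) r^3+r*48+64+r^2*(-15)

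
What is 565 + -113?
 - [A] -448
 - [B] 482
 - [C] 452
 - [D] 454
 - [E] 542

565 + -113 = 452
C) 452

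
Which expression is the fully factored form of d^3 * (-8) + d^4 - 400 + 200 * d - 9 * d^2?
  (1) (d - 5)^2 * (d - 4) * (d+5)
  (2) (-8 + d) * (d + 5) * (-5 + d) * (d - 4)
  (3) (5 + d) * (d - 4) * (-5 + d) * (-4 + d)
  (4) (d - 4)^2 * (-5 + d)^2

We need to factor d^3 * (-8) + d^4 - 400 + 200 * d - 9 * d^2.
The factored form is (5 + d) * (d - 4) * (-5 + d) * (-4 + d).
3) (5 + d) * (d - 4) * (-5 + d) * (-4 + d)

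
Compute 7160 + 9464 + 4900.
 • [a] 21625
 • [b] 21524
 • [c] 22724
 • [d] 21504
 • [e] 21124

First: 7160 + 9464 = 16624
Then: 16624 + 4900 = 21524
b) 21524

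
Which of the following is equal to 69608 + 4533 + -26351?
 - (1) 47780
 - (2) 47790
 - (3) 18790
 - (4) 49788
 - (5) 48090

First: 69608 + 4533 = 74141
Then: 74141 + -26351 = 47790
2) 47790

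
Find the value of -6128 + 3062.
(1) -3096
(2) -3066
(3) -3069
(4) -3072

-6128 + 3062 = -3066
2) -3066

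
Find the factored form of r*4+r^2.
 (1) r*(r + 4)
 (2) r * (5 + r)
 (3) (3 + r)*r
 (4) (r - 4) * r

We need to factor r*4+r^2.
The factored form is r*(r + 4).
1) r*(r + 4)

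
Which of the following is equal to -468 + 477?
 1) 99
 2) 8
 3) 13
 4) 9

-468 + 477 = 9
4) 9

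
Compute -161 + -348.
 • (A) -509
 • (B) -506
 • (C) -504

-161 + -348 = -509
A) -509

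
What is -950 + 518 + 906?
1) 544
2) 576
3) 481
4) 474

First: -950 + 518 = -432
Then: -432 + 906 = 474
4) 474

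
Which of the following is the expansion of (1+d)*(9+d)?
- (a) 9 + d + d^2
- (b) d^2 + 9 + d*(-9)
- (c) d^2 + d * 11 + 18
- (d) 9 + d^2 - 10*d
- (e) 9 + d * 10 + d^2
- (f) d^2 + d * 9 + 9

Expanding (1+d)*(9+d):
= 9 + d * 10 + d^2
e) 9 + d * 10 + d^2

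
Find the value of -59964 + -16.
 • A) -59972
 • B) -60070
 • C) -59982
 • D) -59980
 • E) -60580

-59964 + -16 = -59980
D) -59980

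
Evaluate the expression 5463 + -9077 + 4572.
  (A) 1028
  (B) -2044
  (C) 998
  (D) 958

First: 5463 + -9077 = -3614
Then: -3614 + 4572 = 958
D) 958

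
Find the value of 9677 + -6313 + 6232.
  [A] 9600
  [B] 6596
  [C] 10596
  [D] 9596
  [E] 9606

First: 9677 + -6313 = 3364
Then: 3364 + 6232 = 9596
D) 9596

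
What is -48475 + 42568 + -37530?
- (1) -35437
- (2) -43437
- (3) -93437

First: -48475 + 42568 = -5907
Then: -5907 + -37530 = -43437
2) -43437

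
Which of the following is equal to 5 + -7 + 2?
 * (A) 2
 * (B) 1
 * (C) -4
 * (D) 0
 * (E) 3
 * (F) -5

First: 5 + -7 = -2
Then: -2 + 2 = 0
D) 0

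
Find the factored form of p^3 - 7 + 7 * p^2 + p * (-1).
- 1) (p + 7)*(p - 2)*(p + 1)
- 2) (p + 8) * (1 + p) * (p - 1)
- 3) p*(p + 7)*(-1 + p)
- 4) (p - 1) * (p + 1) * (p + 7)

We need to factor p^3 - 7 + 7 * p^2 + p * (-1).
The factored form is (p - 1) * (p + 1) * (p + 7).
4) (p - 1) * (p + 1) * (p + 7)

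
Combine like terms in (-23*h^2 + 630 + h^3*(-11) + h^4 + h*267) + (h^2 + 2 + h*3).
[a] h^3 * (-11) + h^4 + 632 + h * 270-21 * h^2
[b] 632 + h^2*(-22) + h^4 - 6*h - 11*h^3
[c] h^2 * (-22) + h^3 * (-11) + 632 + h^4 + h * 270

Adding the polynomials and combining like terms:
(-23*h^2 + 630 + h^3*(-11) + h^4 + h*267) + (h^2 + 2 + h*3)
= h^2 * (-22) + h^3 * (-11) + 632 + h^4 + h * 270
c) h^2 * (-22) + h^3 * (-11) + 632 + h^4 + h * 270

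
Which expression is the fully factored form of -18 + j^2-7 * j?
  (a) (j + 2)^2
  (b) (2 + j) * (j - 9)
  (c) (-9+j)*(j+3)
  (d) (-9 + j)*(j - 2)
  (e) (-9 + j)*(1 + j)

We need to factor -18 + j^2-7 * j.
The factored form is (2 + j) * (j - 9).
b) (2 + j) * (j - 9)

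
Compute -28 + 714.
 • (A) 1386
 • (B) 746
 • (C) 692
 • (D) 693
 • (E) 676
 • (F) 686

-28 + 714 = 686
F) 686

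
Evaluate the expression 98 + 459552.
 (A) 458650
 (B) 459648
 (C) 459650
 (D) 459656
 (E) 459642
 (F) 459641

98 + 459552 = 459650
C) 459650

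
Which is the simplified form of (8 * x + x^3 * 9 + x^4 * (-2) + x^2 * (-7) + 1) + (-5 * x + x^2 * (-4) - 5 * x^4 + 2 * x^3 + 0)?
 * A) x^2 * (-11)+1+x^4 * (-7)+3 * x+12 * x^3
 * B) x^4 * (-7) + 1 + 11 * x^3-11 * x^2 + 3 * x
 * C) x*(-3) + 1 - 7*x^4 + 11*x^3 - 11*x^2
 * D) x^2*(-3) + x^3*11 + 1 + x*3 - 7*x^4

Adding the polynomials and combining like terms:
(8*x + x^3*9 + x^4*(-2) + x^2*(-7) + 1) + (-5*x + x^2*(-4) - 5*x^4 + 2*x^3 + 0)
= x^4 * (-7) + 1 + 11 * x^3-11 * x^2 + 3 * x
B) x^4 * (-7) + 1 + 11 * x^3-11 * x^2 + 3 * x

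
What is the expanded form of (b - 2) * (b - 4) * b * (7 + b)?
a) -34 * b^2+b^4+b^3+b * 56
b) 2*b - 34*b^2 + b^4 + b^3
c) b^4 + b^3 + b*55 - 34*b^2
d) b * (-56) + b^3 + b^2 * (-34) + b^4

Expanding (b - 2) * (b - 4) * b * (7 + b):
= -34 * b^2+b^4+b^3+b * 56
a) -34 * b^2+b^4+b^3+b * 56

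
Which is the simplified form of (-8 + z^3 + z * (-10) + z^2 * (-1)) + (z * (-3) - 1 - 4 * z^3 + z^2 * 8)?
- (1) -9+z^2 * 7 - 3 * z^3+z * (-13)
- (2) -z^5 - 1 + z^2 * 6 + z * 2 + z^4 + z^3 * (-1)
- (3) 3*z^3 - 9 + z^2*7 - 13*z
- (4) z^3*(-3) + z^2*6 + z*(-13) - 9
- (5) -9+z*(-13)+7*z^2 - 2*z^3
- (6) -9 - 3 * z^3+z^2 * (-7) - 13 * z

Adding the polynomials and combining like terms:
(-8 + z^3 + z*(-10) + z^2*(-1)) + (z*(-3) - 1 - 4*z^3 + z^2*8)
= -9+z^2 * 7 - 3 * z^3+z * (-13)
1) -9+z^2 * 7 - 3 * z^3+z * (-13)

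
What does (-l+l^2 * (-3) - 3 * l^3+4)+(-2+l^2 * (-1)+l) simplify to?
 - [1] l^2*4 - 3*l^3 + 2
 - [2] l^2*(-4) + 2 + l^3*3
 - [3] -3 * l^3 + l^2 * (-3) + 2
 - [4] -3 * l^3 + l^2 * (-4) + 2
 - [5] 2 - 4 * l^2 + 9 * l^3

Adding the polynomials and combining like terms:
(-l + l^2*(-3) - 3*l^3 + 4) + (-2 + l^2*(-1) + l)
= -3 * l^3 + l^2 * (-4) + 2
4) -3 * l^3 + l^2 * (-4) + 2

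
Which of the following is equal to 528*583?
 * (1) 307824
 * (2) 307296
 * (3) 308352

528 * 583 = 307824
1) 307824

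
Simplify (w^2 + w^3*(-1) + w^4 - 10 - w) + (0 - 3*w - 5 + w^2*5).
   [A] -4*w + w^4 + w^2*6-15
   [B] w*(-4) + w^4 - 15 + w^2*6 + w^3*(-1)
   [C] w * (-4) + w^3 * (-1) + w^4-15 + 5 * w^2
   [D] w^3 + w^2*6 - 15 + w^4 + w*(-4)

Adding the polynomials and combining like terms:
(w^2 + w^3*(-1) + w^4 - 10 - w) + (0 - 3*w - 5 + w^2*5)
= w*(-4) + w^4 - 15 + w^2*6 + w^3*(-1)
B) w*(-4) + w^4 - 15 + w^2*6 + w^3*(-1)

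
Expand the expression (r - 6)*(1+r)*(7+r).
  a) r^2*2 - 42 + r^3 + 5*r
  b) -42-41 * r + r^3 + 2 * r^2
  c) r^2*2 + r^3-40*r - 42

Expanding (r - 6)*(1+r)*(7+r):
= -42-41 * r + r^3 + 2 * r^2
b) -42-41 * r + r^3 + 2 * r^2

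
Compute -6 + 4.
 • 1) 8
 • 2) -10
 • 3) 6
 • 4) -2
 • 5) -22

-6 + 4 = -2
4) -2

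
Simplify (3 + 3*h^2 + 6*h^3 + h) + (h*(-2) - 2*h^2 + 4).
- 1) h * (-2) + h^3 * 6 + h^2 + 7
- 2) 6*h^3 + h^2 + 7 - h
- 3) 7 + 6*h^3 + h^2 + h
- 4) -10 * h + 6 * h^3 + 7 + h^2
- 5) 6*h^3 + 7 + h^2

Adding the polynomials and combining like terms:
(3 + 3*h^2 + 6*h^3 + h) + (h*(-2) - 2*h^2 + 4)
= 6*h^3 + h^2 + 7 - h
2) 6*h^3 + h^2 + 7 - h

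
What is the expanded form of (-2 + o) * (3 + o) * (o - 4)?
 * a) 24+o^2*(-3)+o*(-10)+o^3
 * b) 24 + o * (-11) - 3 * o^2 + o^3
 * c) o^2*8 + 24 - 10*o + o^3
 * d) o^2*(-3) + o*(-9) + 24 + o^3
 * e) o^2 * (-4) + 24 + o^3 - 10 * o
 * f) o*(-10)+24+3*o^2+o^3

Expanding (-2 + o) * (3 + o) * (o - 4):
= 24+o^2*(-3)+o*(-10)+o^3
a) 24+o^2*(-3)+o*(-10)+o^3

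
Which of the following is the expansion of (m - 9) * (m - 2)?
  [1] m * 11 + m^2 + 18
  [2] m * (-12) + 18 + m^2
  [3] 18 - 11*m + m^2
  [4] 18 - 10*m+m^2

Expanding (m - 9) * (m - 2):
= 18 - 11*m + m^2
3) 18 - 11*m + m^2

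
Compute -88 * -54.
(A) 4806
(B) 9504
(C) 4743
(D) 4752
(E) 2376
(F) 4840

-88 * -54 = 4752
D) 4752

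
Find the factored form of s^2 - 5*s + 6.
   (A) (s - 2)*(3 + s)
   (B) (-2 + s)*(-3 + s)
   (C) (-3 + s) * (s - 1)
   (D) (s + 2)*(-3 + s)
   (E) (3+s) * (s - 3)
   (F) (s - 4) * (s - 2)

We need to factor s^2 - 5*s + 6.
The factored form is (-2 + s)*(-3 + s).
B) (-2 + s)*(-3 + s)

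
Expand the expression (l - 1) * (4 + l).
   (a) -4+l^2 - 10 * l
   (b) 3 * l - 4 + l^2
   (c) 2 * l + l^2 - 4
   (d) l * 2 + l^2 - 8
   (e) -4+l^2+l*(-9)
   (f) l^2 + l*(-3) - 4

Expanding (l - 1) * (4 + l):
= 3 * l - 4 + l^2
b) 3 * l - 4 + l^2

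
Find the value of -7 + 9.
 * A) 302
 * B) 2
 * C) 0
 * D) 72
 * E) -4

-7 + 9 = 2
B) 2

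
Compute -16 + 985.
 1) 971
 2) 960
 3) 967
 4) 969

-16 + 985 = 969
4) 969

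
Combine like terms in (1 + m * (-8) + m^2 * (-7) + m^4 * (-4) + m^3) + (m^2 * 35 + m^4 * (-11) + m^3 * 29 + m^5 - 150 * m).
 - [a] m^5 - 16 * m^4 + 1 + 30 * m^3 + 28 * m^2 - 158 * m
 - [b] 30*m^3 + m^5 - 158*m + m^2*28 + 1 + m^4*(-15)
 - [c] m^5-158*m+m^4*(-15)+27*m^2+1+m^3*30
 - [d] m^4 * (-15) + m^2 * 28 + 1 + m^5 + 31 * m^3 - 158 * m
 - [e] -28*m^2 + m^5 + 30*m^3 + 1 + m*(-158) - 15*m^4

Adding the polynomials and combining like terms:
(1 + m*(-8) + m^2*(-7) + m^4*(-4) + m^3) + (m^2*35 + m^4*(-11) + m^3*29 + m^5 - 150*m)
= 30*m^3 + m^5 - 158*m + m^2*28 + 1 + m^4*(-15)
b) 30*m^3 + m^5 - 158*m + m^2*28 + 1 + m^4*(-15)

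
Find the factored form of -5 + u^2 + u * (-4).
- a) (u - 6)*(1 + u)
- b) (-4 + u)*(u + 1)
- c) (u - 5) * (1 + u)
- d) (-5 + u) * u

We need to factor -5 + u^2 + u * (-4).
The factored form is (u - 5) * (1 + u).
c) (u - 5) * (1 + u)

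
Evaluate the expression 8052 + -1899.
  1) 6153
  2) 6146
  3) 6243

8052 + -1899 = 6153
1) 6153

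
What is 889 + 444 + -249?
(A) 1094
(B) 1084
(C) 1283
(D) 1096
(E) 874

First: 889 + 444 = 1333
Then: 1333 + -249 = 1084
B) 1084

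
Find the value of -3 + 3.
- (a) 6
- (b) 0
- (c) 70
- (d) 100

-3 + 3 = 0
b) 0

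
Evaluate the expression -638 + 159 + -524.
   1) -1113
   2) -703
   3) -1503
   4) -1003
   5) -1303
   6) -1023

First: -638 + 159 = -479
Then: -479 + -524 = -1003
4) -1003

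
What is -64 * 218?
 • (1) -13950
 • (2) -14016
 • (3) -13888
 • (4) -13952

-64 * 218 = -13952
4) -13952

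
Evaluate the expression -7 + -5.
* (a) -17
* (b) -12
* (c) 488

-7 + -5 = -12
b) -12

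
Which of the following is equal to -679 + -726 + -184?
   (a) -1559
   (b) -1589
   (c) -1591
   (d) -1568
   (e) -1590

First: -679 + -726 = -1405
Then: -1405 + -184 = -1589
b) -1589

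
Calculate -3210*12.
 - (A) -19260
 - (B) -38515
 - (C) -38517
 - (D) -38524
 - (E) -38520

-3210 * 12 = -38520
E) -38520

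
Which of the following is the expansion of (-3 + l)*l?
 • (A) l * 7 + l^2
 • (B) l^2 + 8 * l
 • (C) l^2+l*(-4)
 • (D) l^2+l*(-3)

Expanding (-3 + l)*l:
= l^2+l*(-3)
D) l^2+l*(-3)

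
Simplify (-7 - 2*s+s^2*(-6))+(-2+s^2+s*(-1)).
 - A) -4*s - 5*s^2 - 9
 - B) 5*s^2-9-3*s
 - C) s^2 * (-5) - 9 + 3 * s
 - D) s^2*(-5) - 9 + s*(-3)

Adding the polynomials and combining like terms:
(-7 - 2*s + s^2*(-6)) + (-2 + s^2 + s*(-1))
= s^2*(-5) - 9 + s*(-3)
D) s^2*(-5) - 9 + s*(-3)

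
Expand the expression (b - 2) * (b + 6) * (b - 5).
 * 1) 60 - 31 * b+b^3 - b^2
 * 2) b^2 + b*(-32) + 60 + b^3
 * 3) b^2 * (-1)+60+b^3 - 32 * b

Expanding (b - 2) * (b + 6) * (b - 5):
= b^2 * (-1)+60+b^3 - 32 * b
3) b^2 * (-1)+60+b^3 - 32 * b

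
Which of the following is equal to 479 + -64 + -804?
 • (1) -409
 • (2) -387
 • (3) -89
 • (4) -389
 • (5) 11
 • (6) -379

First: 479 + -64 = 415
Then: 415 + -804 = -389
4) -389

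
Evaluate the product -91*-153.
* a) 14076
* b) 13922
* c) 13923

-91 * -153 = 13923
c) 13923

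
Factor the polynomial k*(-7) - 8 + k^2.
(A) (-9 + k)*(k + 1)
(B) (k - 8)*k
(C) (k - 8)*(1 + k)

We need to factor k*(-7) - 8 + k^2.
The factored form is (k - 8)*(1 + k).
C) (k - 8)*(1 + k)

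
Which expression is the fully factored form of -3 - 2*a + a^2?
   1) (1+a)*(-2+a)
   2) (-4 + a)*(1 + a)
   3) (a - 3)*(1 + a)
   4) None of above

We need to factor -3 - 2*a + a^2.
The factored form is (a - 3)*(1 + a).
3) (a - 3)*(1 + a)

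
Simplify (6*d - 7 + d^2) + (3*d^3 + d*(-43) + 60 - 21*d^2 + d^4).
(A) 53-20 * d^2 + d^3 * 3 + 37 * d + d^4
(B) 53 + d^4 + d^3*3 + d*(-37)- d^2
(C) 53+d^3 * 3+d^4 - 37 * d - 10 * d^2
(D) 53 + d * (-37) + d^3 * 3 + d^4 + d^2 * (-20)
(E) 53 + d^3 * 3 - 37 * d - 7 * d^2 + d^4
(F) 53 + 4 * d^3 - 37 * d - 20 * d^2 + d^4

Adding the polynomials and combining like terms:
(6*d - 7 + d^2) + (3*d^3 + d*(-43) + 60 - 21*d^2 + d^4)
= 53 + d * (-37) + d^3 * 3 + d^4 + d^2 * (-20)
D) 53 + d * (-37) + d^3 * 3 + d^4 + d^2 * (-20)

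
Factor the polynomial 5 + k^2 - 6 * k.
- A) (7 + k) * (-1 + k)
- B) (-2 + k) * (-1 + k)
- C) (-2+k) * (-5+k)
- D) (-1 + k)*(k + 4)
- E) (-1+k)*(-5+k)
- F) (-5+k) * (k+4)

We need to factor 5 + k^2 - 6 * k.
The factored form is (-1+k)*(-5+k).
E) (-1+k)*(-5+k)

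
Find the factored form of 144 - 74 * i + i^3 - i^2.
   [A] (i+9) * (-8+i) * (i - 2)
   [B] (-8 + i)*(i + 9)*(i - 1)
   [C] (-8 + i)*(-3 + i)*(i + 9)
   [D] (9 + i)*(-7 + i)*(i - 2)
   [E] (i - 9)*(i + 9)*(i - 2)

We need to factor 144 - 74 * i + i^3 - i^2.
The factored form is (i+9) * (-8+i) * (i - 2).
A) (i+9) * (-8+i) * (i - 2)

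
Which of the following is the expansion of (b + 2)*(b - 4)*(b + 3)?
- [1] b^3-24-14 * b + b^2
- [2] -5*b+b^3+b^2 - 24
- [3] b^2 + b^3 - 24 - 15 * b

Expanding (b + 2)*(b - 4)*(b + 3):
= b^3-24-14 * b + b^2
1) b^3-24-14 * b + b^2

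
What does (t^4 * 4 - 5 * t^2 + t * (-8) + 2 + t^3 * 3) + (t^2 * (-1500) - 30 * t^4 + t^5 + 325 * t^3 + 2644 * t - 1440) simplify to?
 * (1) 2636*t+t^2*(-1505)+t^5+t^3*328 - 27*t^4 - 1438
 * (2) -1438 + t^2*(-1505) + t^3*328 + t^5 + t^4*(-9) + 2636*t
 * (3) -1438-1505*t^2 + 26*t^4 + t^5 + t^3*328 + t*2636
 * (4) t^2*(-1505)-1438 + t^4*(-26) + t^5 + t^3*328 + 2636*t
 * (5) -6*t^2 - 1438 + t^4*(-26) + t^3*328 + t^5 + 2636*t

Adding the polynomials and combining like terms:
(t^4*4 - 5*t^2 + t*(-8) + 2 + t^3*3) + (t^2*(-1500) - 30*t^4 + t^5 + 325*t^3 + 2644*t - 1440)
= t^2*(-1505)-1438 + t^4*(-26) + t^5 + t^3*328 + 2636*t
4) t^2*(-1505)-1438 + t^4*(-26) + t^5 + t^3*328 + 2636*t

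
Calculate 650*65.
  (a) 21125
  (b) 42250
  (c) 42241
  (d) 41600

650 * 65 = 42250
b) 42250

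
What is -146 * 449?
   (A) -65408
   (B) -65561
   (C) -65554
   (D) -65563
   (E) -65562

-146 * 449 = -65554
C) -65554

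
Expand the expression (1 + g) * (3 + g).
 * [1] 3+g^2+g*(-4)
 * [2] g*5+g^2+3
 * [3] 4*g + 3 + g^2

Expanding (1 + g) * (3 + g):
= 4*g + 3 + g^2
3) 4*g + 3 + g^2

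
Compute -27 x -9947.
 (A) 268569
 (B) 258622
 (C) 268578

-27 * -9947 = 268569
A) 268569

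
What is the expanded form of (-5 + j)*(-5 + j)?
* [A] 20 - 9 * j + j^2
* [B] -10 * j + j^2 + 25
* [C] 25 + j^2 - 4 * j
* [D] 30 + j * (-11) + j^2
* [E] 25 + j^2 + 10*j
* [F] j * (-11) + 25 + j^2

Expanding (-5 + j)*(-5 + j):
= -10 * j + j^2 + 25
B) -10 * j + j^2 + 25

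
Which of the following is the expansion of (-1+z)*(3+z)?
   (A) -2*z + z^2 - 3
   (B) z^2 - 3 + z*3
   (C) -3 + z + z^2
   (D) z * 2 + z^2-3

Expanding (-1+z)*(3+z):
= z * 2 + z^2-3
D) z * 2 + z^2-3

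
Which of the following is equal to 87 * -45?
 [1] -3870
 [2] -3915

87 * -45 = -3915
2) -3915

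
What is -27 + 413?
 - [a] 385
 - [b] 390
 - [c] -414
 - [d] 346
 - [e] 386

-27 + 413 = 386
e) 386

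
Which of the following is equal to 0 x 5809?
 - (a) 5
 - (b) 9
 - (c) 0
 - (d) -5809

0 * 5809 = 0
c) 0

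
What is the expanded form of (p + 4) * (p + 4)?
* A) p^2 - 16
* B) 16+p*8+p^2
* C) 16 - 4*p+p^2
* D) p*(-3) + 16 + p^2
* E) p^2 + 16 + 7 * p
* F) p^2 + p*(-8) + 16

Expanding (p + 4) * (p + 4):
= 16+p*8+p^2
B) 16+p*8+p^2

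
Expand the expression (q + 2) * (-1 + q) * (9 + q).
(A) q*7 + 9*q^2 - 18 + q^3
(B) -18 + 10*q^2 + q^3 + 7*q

Expanding (q + 2) * (-1 + q) * (9 + q):
= -18 + 10*q^2 + q^3 + 7*q
B) -18 + 10*q^2 + q^3 + 7*q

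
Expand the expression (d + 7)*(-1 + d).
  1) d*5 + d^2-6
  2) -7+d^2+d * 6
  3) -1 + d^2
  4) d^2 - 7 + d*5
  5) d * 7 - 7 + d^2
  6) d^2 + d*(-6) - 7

Expanding (d + 7)*(-1 + d):
= -7+d^2+d * 6
2) -7+d^2+d * 6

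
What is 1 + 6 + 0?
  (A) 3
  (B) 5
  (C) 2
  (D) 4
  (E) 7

First: 1 + 6 = 7
Then: 7 + 0 = 7
E) 7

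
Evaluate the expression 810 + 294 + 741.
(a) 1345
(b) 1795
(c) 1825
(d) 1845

First: 810 + 294 = 1104
Then: 1104 + 741 = 1845
d) 1845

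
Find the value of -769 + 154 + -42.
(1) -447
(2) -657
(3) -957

First: -769 + 154 = -615
Then: -615 + -42 = -657
2) -657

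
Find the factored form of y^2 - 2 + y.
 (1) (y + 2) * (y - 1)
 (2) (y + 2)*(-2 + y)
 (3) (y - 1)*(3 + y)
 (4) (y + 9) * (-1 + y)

We need to factor y^2 - 2 + y.
The factored form is (y + 2) * (y - 1).
1) (y + 2) * (y - 1)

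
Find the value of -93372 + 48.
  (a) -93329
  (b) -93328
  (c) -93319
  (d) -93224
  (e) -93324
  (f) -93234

-93372 + 48 = -93324
e) -93324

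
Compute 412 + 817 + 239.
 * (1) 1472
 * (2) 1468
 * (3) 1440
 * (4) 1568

First: 412 + 817 = 1229
Then: 1229 + 239 = 1468
2) 1468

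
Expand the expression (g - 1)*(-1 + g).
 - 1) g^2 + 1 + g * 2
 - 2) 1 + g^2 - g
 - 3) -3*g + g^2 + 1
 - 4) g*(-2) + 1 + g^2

Expanding (g - 1)*(-1 + g):
= g*(-2) + 1 + g^2
4) g*(-2) + 1 + g^2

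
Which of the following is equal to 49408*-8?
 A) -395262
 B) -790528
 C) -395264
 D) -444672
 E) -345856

49408 * -8 = -395264
C) -395264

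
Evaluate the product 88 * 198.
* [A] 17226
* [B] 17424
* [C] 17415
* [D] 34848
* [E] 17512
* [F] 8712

88 * 198 = 17424
B) 17424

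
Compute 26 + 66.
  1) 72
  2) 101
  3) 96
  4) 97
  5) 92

26 + 66 = 92
5) 92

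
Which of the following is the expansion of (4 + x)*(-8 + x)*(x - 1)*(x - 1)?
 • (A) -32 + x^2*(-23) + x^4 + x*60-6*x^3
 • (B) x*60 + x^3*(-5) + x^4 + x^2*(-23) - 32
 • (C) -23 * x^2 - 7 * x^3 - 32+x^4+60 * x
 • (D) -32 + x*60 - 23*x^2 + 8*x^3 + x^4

Expanding (4 + x)*(-8 + x)*(x - 1)*(x - 1):
= -32 + x^2*(-23) + x^4 + x*60-6*x^3
A) -32 + x^2*(-23) + x^4 + x*60-6*x^3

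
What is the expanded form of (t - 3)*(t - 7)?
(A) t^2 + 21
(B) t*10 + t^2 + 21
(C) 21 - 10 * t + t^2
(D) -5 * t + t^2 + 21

Expanding (t - 3)*(t - 7):
= 21 - 10 * t + t^2
C) 21 - 10 * t + t^2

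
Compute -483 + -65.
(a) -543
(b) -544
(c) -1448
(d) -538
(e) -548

-483 + -65 = -548
e) -548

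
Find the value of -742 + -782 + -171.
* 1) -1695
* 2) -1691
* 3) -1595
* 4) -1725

First: -742 + -782 = -1524
Then: -1524 + -171 = -1695
1) -1695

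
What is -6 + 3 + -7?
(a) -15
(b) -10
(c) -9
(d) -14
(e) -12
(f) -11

First: -6 + 3 = -3
Then: -3 + -7 = -10
b) -10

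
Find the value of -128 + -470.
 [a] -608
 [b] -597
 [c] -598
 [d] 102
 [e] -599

-128 + -470 = -598
c) -598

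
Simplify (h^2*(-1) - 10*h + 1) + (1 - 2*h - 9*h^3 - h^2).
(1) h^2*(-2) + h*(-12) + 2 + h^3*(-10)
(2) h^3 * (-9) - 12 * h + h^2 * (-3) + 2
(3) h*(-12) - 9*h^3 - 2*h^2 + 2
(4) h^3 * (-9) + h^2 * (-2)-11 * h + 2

Adding the polynomials and combining like terms:
(h^2*(-1) - 10*h + 1) + (1 - 2*h - 9*h^3 - h^2)
= h*(-12) - 9*h^3 - 2*h^2 + 2
3) h*(-12) - 9*h^3 - 2*h^2 + 2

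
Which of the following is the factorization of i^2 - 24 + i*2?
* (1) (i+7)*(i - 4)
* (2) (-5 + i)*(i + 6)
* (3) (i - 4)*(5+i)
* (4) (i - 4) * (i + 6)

We need to factor i^2 - 24 + i*2.
The factored form is (i - 4) * (i + 6).
4) (i - 4) * (i + 6)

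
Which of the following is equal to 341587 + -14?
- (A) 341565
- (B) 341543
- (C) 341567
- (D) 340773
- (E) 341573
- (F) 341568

341587 + -14 = 341573
E) 341573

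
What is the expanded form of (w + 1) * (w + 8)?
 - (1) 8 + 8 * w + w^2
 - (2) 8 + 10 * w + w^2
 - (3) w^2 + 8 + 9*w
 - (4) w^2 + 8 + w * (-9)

Expanding (w + 1) * (w + 8):
= w^2 + 8 + 9*w
3) w^2 + 8 + 9*w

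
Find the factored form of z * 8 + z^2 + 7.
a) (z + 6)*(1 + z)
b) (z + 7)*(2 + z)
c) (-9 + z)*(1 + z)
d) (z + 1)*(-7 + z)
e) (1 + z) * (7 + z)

We need to factor z * 8 + z^2 + 7.
The factored form is (1 + z) * (7 + z).
e) (1 + z) * (7 + z)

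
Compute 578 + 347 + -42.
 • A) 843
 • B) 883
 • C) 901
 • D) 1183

First: 578 + 347 = 925
Then: 925 + -42 = 883
B) 883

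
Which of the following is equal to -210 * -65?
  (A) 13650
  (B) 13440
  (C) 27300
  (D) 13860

-210 * -65 = 13650
A) 13650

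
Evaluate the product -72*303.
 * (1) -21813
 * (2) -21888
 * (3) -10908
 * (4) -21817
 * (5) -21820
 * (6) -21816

-72 * 303 = -21816
6) -21816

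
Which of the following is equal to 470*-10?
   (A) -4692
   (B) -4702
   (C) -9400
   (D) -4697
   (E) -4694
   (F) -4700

470 * -10 = -4700
F) -4700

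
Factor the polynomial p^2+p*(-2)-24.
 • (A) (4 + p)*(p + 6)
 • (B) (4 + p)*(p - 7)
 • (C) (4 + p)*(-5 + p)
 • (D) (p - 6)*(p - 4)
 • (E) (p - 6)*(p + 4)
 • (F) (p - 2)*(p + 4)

We need to factor p^2+p*(-2)-24.
The factored form is (p - 6)*(p + 4).
E) (p - 6)*(p + 4)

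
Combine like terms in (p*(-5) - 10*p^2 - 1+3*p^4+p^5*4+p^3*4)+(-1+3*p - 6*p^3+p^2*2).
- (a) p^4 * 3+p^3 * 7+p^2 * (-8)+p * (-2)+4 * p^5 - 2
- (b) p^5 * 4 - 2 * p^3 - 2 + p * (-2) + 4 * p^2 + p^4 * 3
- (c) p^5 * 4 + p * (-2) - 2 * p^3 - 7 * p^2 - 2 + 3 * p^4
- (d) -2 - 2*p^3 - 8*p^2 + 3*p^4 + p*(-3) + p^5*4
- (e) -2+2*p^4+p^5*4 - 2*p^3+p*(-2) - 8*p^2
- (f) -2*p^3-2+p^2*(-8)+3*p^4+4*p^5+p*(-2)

Adding the polynomials and combining like terms:
(p*(-5) - 10*p^2 - 1 + 3*p^4 + p^5*4 + p^3*4) + (-1 + 3*p - 6*p^3 + p^2*2)
= -2*p^3-2+p^2*(-8)+3*p^4+4*p^5+p*(-2)
f) -2*p^3-2+p^2*(-8)+3*p^4+4*p^5+p*(-2)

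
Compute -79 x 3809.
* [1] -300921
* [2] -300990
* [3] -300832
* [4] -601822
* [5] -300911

-79 * 3809 = -300911
5) -300911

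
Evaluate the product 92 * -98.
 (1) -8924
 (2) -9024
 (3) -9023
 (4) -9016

92 * -98 = -9016
4) -9016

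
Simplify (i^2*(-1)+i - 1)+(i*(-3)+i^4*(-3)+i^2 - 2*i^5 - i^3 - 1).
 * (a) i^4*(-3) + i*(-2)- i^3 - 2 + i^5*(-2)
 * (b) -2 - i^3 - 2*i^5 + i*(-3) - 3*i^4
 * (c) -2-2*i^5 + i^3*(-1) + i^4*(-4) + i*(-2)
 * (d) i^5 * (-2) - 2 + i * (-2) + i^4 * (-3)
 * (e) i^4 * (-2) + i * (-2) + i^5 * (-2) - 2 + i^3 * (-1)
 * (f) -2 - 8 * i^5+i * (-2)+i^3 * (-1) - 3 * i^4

Adding the polynomials and combining like terms:
(i^2*(-1) + i - 1) + (i*(-3) + i^4*(-3) + i^2 - 2*i^5 - i^3 - 1)
= i^4*(-3) + i*(-2)- i^3 - 2 + i^5*(-2)
a) i^4*(-3) + i*(-2)- i^3 - 2 + i^5*(-2)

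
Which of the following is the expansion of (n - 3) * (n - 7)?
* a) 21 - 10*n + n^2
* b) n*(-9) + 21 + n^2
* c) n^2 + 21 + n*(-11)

Expanding (n - 3) * (n - 7):
= 21 - 10*n + n^2
a) 21 - 10*n + n^2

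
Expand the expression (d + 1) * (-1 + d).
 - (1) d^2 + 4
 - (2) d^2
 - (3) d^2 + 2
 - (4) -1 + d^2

Expanding (d + 1) * (-1 + d):
= -1 + d^2
4) -1 + d^2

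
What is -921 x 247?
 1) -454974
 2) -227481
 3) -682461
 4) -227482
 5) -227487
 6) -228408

-921 * 247 = -227487
5) -227487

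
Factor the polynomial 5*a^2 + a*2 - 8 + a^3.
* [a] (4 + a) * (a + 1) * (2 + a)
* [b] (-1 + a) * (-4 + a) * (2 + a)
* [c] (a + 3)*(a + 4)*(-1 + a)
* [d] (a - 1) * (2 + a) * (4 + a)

We need to factor 5*a^2 + a*2 - 8 + a^3.
The factored form is (a - 1) * (2 + a) * (4 + a).
d) (a - 1) * (2 + a) * (4 + a)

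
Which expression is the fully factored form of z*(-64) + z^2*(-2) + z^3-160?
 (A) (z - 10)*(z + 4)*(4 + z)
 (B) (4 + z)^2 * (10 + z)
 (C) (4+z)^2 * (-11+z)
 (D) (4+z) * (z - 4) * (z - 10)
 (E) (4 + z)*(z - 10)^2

We need to factor z*(-64) + z^2*(-2) + z^3-160.
The factored form is (z - 10)*(z + 4)*(4 + z).
A) (z - 10)*(z + 4)*(4 + z)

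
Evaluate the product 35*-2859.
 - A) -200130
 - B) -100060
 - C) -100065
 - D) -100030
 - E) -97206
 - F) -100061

35 * -2859 = -100065
C) -100065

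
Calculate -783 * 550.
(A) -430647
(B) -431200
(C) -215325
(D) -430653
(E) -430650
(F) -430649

-783 * 550 = -430650
E) -430650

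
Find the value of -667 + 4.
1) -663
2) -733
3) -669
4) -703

-667 + 4 = -663
1) -663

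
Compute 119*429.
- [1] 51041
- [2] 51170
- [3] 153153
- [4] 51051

119 * 429 = 51051
4) 51051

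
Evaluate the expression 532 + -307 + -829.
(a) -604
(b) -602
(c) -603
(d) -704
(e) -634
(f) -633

First: 532 + -307 = 225
Then: 225 + -829 = -604
a) -604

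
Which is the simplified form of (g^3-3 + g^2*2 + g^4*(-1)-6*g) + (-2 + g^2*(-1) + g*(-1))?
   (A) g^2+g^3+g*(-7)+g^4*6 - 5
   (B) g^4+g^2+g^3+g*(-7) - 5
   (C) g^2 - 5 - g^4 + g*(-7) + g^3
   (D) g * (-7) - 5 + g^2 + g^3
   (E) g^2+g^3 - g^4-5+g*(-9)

Adding the polynomials and combining like terms:
(g^3 - 3 + g^2*2 + g^4*(-1) - 6*g) + (-2 + g^2*(-1) + g*(-1))
= g^2 - 5 - g^4 + g*(-7) + g^3
C) g^2 - 5 - g^4 + g*(-7) + g^3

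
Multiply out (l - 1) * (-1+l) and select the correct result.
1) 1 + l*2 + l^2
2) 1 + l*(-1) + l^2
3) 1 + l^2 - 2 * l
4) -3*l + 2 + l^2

Expanding (l - 1) * (-1+l):
= 1 + l^2 - 2 * l
3) 1 + l^2 - 2 * l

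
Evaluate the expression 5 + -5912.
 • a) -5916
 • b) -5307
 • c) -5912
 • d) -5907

5 + -5912 = -5907
d) -5907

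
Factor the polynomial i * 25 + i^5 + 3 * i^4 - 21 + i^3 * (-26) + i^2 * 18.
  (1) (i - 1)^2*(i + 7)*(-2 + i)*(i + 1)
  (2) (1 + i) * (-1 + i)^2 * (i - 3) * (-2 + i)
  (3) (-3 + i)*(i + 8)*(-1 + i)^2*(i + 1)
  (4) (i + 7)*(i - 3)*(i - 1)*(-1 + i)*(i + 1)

We need to factor i * 25 + i^5 + 3 * i^4 - 21 + i^3 * (-26) + i^2 * 18.
The factored form is (i + 7)*(i - 3)*(i - 1)*(-1 + i)*(i + 1).
4) (i + 7)*(i - 3)*(i - 1)*(-1 + i)*(i + 1)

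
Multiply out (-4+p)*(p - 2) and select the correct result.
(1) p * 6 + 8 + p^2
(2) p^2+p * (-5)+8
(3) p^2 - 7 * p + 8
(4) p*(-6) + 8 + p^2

Expanding (-4+p)*(p - 2):
= p*(-6) + 8 + p^2
4) p*(-6) + 8 + p^2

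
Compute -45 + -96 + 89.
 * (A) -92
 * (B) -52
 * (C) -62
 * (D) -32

First: -45 + -96 = -141
Then: -141 + 89 = -52
B) -52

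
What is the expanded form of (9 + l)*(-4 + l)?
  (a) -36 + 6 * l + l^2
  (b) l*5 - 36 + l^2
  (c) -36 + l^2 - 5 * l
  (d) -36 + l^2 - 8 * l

Expanding (9 + l)*(-4 + l):
= l*5 - 36 + l^2
b) l*5 - 36 + l^2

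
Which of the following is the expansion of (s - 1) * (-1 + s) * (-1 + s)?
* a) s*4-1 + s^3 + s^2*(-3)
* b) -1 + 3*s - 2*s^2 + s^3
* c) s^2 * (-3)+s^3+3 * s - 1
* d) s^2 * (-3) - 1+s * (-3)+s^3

Expanding (s - 1) * (-1 + s) * (-1 + s):
= s^2 * (-3)+s^3+3 * s - 1
c) s^2 * (-3)+s^3+3 * s - 1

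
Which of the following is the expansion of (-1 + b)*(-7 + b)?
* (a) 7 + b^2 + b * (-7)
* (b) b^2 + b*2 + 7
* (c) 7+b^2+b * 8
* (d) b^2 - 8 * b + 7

Expanding (-1 + b)*(-7 + b):
= b^2 - 8 * b + 7
d) b^2 - 8 * b + 7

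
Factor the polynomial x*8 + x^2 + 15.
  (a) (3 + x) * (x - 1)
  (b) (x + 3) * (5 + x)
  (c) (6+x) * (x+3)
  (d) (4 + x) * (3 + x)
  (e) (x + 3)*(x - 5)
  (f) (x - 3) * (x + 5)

We need to factor x*8 + x^2 + 15.
The factored form is (x + 3) * (5 + x).
b) (x + 3) * (5 + x)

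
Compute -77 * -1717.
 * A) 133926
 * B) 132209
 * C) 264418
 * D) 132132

-77 * -1717 = 132209
B) 132209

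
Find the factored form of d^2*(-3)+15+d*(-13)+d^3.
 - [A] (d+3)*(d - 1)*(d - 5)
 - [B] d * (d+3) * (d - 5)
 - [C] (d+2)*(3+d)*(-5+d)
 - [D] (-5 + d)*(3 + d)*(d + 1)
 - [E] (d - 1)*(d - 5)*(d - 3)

We need to factor d^2*(-3)+15+d*(-13)+d^3.
The factored form is (d+3)*(d - 1)*(d - 5).
A) (d+3)*(d - 1)*(d - 5)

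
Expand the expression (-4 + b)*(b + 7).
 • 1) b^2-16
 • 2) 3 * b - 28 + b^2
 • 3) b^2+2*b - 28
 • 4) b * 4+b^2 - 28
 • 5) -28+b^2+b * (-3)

Expanding (-4 + b)*(b + 7):
= 3 * b - 28 + b^2
2) 3 * b - 28 + b^2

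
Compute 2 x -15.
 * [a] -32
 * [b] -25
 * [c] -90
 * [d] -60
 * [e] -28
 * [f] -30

2 * -15 = -30
f) -30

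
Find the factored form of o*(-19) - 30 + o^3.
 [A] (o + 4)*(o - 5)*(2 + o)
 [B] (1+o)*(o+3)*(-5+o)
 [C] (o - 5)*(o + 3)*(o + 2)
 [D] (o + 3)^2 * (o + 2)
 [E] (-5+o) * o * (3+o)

We need to factor o*(-19) - 30 + o^3.
The factored form is (o - 5)*(o + 3)*(o + 2).
C) (o - 5)*(o + 3)*(o + 2)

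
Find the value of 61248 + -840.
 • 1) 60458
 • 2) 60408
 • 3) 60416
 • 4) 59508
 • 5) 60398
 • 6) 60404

61248 + -840 = 60408
2) 60408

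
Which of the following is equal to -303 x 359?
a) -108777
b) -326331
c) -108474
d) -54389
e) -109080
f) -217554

-303 * 359 = -108777
a) -108777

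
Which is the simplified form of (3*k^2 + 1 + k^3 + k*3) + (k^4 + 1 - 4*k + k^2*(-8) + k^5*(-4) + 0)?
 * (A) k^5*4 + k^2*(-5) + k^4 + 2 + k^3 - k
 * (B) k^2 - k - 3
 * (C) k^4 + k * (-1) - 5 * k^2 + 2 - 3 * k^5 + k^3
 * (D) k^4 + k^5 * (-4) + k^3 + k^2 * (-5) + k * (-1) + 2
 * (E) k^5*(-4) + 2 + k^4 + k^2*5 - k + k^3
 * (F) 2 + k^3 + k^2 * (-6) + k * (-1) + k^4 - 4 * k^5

Adding the polynomials and combining like terms:
(3*k^2 + 1 + k^3 + k*3) + (k^4 + 1 - 4*k + k^2*(-8) + k^5*(-4) + 0)
= k^4 + k^5 * (-4) + k^3 + k^2 * (-5) + k * (-1) + 2
D) k^4 + k^5 * (-4) + k^3 + k^2 * (-5) + k * (-1) + 2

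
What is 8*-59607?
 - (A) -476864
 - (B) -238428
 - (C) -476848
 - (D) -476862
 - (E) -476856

8 * -59607 = -476856
E) -476856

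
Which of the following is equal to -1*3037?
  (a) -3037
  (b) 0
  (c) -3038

-1 * 3037 = -3037
a) -3037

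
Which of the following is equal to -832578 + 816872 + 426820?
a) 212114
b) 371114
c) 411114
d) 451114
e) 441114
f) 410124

First: -832578 + 816872 = -15706
Then: -15706 + 426820 = 411114
c) 411114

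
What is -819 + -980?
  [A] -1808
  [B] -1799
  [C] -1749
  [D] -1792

-819 + -980 = -1799
B) -1799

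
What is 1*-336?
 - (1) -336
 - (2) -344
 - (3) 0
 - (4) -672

1 * -336 = -336
1) -336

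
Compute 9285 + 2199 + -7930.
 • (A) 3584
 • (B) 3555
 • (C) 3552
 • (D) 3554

First: 9285 + 2199 = 11484
Then: 11484 + -7930 = 3554
D) 3554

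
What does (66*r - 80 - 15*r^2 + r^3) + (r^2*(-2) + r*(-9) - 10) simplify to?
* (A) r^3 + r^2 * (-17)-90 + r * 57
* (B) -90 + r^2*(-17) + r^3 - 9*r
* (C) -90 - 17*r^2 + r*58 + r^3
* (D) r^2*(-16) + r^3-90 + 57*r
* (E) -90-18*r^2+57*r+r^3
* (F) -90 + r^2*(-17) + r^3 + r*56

Adding the polynomials and combining like terms:
(66*r - 80 - 15*r^2 + r^3) + (r^2*(-2) + r*(-9) - 10)
= r^3 + r^2 * (-17)-90 + r * 57
A) r^3 + r^2 * (-17)-90 + r * 57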